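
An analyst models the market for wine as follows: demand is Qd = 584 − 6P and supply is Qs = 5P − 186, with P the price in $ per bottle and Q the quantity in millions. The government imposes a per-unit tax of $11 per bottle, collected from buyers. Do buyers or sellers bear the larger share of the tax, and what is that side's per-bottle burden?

Before the tax: set 584 − 6P = 5P − 186 → P* = $70, Q* = 164.
With the tax collected from buyers, demand (in seller-price terms) shifts: Qd = 584 − 6(P + 11).
Solving gives Q = 134 with buyers paying $75 and sellers receiving $64 (the $11 wedge).
Per-bottle burden: buyers $5, sellers $6.
Sellers take the larger share because supply is less price-elastic here (demand slope 6 vs supply slope 5).

Sellers bear the larger share: $6 per bottle.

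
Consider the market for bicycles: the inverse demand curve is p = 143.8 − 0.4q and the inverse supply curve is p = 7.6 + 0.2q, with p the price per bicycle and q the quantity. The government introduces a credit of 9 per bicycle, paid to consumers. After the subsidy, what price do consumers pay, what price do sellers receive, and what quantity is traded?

Inverting to q(p) form: qd = 359.5 − 2.5p; qs = 5p − 38.
Without the subsidy, 359.5 − 2.5p = 5p − 38 gives 7.5p = 397.5, so p* = 53 and q* = 227.
With a per-unit subsidy paid to consumers, each effectively pays p − 9, so demand becomes qd = 359.5 − 2.5(p − 9).
Solving gives q = 242 with consumers paying 47 and sellers receiving 56 (the 9 wedge).

Consumers pay 47; sellers receive 56; quantity = 242.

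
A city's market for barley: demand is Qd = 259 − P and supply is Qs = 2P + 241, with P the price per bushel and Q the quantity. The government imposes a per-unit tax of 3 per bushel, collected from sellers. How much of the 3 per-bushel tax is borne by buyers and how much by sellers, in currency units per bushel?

Before the tax: set 259 − P = 2P + 241 → P* = 6, Q* = 253.
With the tax collected from sellers, supply shifts: Qs = 2(P − 3) + 241.
New equilibrium: buyers pay 8, sellers receive 5, Q = 251. (Wedge: Pb − Ps = 3.)
Burden on buyers: 2; on sellers: 1. (They sum to 3.)

Buyers bear 2 per bushel; sellers bear 1 per bushel.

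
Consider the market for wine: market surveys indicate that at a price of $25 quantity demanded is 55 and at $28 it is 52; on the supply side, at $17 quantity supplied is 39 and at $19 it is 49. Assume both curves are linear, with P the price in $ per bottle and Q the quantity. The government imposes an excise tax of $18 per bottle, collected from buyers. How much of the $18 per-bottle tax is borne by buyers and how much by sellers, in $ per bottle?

Buyers bear $15 per bottle; sellers bear $3 per bottle.

Demand slope: (52 − 55)/(28 − 25) = -1, so Qd = 80 − P.
Supply slope: (49 − 39)/(19 − 17) = 5, so Qs = 5P − 46.
Without the tax, 80 − P = 5P − 46 gives 6P = 126, so P* = $21 and Q* = 59.
With the tax collected from buyers, demand (in seller-price terms) shifts: Qd = 80 − (P + 18).
Solving gives Q = 44 with buyers paying $36 and sellers receiving $18 (the $18 wedge).
Burden on buyers: $15; on sellers: $3. (They sum to $18.)
The less price-elastic side of the market bears the larger share of a per-unit tax.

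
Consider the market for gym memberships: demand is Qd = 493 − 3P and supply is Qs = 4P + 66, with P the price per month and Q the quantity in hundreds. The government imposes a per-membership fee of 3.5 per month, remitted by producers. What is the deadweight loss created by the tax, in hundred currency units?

Without the tax, 493 − 3P = 4P + 66 gives 7P = 427, so P* = 61 and Q* = 310.
With the tax collected from producers, supply shifts: Qs = 4(P − 3.5) + 66.
New equilibrium: consumers pay 63, producers receive 59.5, Q = 304. (Wedge: Pb − Ps = 3.5.)
Quantity falls by |ΔQ| = |310 − 304| = 6.
DWL = ½ · t · |ΔQ| = ½ · 3.5 · 6 = 10.5.

Deadweight loss = 10.5 hundred.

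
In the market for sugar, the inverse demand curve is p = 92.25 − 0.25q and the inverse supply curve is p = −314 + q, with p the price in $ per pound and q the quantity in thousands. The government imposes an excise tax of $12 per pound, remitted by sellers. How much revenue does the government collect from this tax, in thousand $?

Rewrite in direct form: qd = 369 − 4p and qs = p + 314.
Before the tax: set 369 − 4p = p + 314 → p* = $11, q* = 325.
With the tax collected from sellers, supply shifts: qs = (p − 12) + 314.
New equilibrium: buyers pay $13.4, sellers receive $1.4, q = 315.4. (Wedge: pb − ps = 12.)
Revenue = t · Q = 12 · 315.4 = $3784.8.

Tax revenue = $3784.8 thousand.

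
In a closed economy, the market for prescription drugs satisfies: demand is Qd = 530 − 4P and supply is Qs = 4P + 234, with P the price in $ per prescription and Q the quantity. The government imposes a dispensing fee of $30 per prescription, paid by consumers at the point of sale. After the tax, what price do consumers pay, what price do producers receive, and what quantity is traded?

Consumers pay $52; producers receive $22; quantity = 322.

Without the tax, 530 − 4P = 4P + 234 gives 8P = 296, so P* = $37 and Q* = 382.
With the tax collected from consumers, demand (in seller-price terms) shifts: Qd = 530 − 4(P + 30).
Solving gives Q = 322 with consumers paying $52 and producers receiving $22 (the $30 wedge).
The less price-elastic side of the market bears the larger share of a per-unit tax.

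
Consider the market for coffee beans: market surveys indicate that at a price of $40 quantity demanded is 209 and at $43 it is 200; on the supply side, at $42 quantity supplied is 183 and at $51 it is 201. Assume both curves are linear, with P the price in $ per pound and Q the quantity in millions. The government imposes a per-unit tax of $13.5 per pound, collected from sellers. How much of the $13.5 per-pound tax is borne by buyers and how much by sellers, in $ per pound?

Buyers bear $5.4 per pound; sellers bear $8.1 per pound.

Demand slope: (200 − 209)/(43 − 40) = -3, so Qd = 329 − 3P.
Supply slope: (201 − 183)/(51 − 42) = 2, so Qs = 2P + 99.
Without the tax, 329 − 3P = 2P + 99 gives 5P = 230, so P* = $46 and Q* = 191.
With the tax collected from sellers, supply shifts: Qs = 2(P − 13.5) + 99.
New equilibrium: buyers pay $51.4, sellers receive $37.9, Q = 174.8. (Wedge: Pb − Ps = 13.5.)
Burden on buyers: $5.4; on sellers: $8.1. (They sum to $13.5.)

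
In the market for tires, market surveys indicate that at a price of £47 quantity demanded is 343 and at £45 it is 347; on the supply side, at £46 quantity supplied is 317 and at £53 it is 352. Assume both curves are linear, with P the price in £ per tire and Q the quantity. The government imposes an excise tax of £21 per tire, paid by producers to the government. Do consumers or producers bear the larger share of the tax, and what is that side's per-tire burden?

Demand slope: (347 − 343)/(45 − 47) = -2, so Qd = 437 − 2P.
Supply slope: (352 − 317)/(53 − 46) = 5, so Qs = 5P + 87.
Before the tax: set 437 − 2P = 5P + 87 → P* = £50, Q* = 337.
With the tax collected from producers, supply shifts: Qs = 5(P − 21) + 87.
New equilibrium: consumers pay £65, producers receive £44, Q = 307. (Wedge: Pb − Ps = 21.)
Per-tire burden: consumers £15, producers £6.
Consumers take the larger share because demand is less price-elastic here (demand slope 2 vs supply slope 5).
The less price-elastic side of the market bears the larger share of a per-unit tax.

Consumers bear the larger share: £15 per tire.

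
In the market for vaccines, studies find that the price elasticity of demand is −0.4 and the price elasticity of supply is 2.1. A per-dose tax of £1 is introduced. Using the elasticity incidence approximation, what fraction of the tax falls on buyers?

Incidence ratio: buyers' share ≈ εs / (εs + |εd|) = 2.1 / (2.1 + 0.4) = 0.84.
Supply is the more elastic side, so buyers bear the larger share.

Buyers' share ≈ 0.84.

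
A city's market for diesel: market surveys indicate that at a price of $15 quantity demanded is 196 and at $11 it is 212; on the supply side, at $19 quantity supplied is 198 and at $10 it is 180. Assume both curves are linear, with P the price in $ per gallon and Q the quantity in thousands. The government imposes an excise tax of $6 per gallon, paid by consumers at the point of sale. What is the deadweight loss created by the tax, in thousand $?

Demand slope: (212 − 196)/(11 − 15) = -4, so Qd = 256 − 4P.
Supply slope: (180 − 198)/(10 − 19) = 2, so Qs = 2P + 160.
Without the tax, 256 − 4P = 2P + 160 gives 6P = 96, so P* = $16 and Q* = 192.
With the tax collected from consumers, demand (in seller-price terms) shifts: Qd = 256 − 4(P + 6).
New equilibrium: consumers pay $18, sellers receive $12, Q = 184. (Wedge: Pb − Ps = 6.)
Quantity falls by |ΔQ| = |192 − 184| = 8.
DWL = ½ · t · |ΔQ| = ½ · 6 · 8 = $24.

Deadweight loss = $24 thousand.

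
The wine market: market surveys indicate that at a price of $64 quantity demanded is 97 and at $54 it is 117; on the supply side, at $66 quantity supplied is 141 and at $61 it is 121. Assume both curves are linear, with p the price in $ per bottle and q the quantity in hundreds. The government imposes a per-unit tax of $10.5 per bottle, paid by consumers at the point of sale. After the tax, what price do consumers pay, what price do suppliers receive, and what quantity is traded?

Demand slope: (117 − 97)/(54 − 64) = -2, so qd = 225 − 2p.
Supply slope: (121 − 141)/(61 − 66) = 4, so qs = 4p − 123.
Without the tax, 225 − 2p = 4p − 123 gives 6p = 348, so p* = $58 and q* = 109.
With the tax collected from consumers, demand (in seller-price terms) shifts: qd = 225 − 2(p + 10.5).
Solving gives q = 95 with consumers paying $65 and suppliers receiving $54.5 (the $10.5 wedge).

Consumers pay $65; suppliers receive $54.5; quantity = 95.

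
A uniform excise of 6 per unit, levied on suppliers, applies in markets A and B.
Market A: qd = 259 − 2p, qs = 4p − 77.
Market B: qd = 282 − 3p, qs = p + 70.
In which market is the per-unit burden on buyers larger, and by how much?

Market A: pre-tax p* = 56, q* = 147; post-tax q = 139; per-unit burden on buyers = 4.
Market B: pre-tax p* = 53, q* = 123; post-tax q = 118.5; per-unit burden on buyers = 1.5.
Difference: 4 vs 1.5 → market A is larger by 2.5.

Market A, by 2.5.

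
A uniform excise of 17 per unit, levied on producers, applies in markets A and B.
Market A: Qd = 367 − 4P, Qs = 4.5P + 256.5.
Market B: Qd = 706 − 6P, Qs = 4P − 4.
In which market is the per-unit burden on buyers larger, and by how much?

Market A: pre-tax P* = 13, Q* = 315; post-tax Q = 279; per-unit burden on buyers = 9.
Market B: pre-tax P* = 71, Q* = 280; post-tax Q = 239.2; per-unit burden on buyers = 6.8.
Difference: 9 vs 6.8 → market A is larger by 2.2.

Market A, by 2.2.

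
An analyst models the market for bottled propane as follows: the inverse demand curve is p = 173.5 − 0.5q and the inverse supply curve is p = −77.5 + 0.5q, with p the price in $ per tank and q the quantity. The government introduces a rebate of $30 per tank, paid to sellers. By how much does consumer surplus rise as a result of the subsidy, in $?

Inverting to q(p) form: qd = 347 − 2p; qs = 2p + 155.
Without the subsidy, 347 − 2p = 2p + 155 gives 4p = 192, so p* = $48 and q* = 251.
With a per-unit subsidy paid to sellers, each receives p + 30 per unit sold, so supply becomes qs = 2(p + 30) + 155.
New equilibrium: consumers pay $33, sellers receive $63, q = 281. (Wedge: pb − ps = −30.)
ΔCS is the trapezoid between Q = 281 and Q = 251 of height $15: ½ · (251 + 281) · 15 = $3990.

Consumer surplus rises by $3990.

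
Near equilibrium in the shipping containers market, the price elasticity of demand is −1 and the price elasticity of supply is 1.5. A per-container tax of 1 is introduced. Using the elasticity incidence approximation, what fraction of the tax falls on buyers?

Buyers' share ≈ 0.6.

Incidence ratio: buyers' share ≈ εs / (εs + |εd|) = 1.5 / (1.5 + 1) = 0.6.
Supply is the more elastic side, so buyers bear the larger share.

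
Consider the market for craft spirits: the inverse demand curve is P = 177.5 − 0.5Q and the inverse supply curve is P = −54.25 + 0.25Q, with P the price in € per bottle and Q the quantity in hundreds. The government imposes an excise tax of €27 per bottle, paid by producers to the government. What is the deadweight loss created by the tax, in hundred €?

Deadweight loss = €486 hundred.

Rewrite in direct form: Qd = 355 − 2P and Qs = 4P + 217.
Without the tax, 355 − 2P = 4P + 217 gives 6P = 138, so P* = €23 and Q* = 309.
With the tax collected from producers, supply shifts: Qs = 4(P − 27) + 217.
New equilibrium: consumers pay €41, producers receive €14, Q = 273. (Wedge: Pb − Ps = 27.)
Quantity falls by |ΔQ| = |309 − 273| = 36.
DWL = ½ · t · |ΔQ| = ½ · 27 · 36 = €486.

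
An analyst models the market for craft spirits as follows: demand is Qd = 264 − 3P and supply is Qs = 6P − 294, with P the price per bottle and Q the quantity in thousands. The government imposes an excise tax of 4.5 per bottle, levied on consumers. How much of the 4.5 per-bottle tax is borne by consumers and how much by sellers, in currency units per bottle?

Consumers bear 3 per bottle; sellers bear 1.5 per bottle.

Without the tax, 264 − 3P = 6P − 294 gives 9P = 558, so P* = 62 and Q* = 78.
With the tax collected from consumers, demand (in seller-price terms) shifts: Qd = 264 − 3(P + 4.5).
New equilibrium: consumers pay 65, sellers receive 60.5, Q = 69. (Wedge: Pb − Ps = 4.5.)
Burden on consumers: 3; on sellers: 1.5. (They sum to 4.5.)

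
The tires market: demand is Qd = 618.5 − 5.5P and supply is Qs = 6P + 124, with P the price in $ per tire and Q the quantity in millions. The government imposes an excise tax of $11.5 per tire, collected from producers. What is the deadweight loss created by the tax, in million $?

Before the tax: set 618.5 − 5.5P = 6P + 124 → P* = $43, Q* = 382.
With the tax collected from producers, supply shifts: Qs = 6(P − 11.5) + 124.
New equilibrium: buyers pay $49, producers receive $37.5, Q = 349. (Wedge: Pb − Ps = 11.5.)
Quantity falls by |ΔQ| = |382 − 349| = 33.
DWL = ½ · t · |ΔQ| = ½ · 11.5 · 33 = $189.75.

Deadweight loss = $189.75 million.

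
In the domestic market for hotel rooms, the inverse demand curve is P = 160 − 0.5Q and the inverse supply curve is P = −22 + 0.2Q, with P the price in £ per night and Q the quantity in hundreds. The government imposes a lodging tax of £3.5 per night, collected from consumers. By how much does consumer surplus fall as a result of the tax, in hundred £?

Rewrite in direct form: Qd = 320 − 2P and Qs = 5P + 110.
Before the tax: set 320 − 2P = 5P + 110 → P* = £30, Q* = 260.
With the tax collected from consumers, demand (in seller-price terms) shifts: Qd = 320 − 2(P + 3.5).
New equilibrium: consumers pay £32.5, producers receive £29, Q = 255. (Wedge: Pb − Ps = 3.5.)
ΔCS is the trapezoid between Q = 255 and Q = 260 of height £2.5: ½ · (260 + 255) · 2.5 = £643.75.

Consumer surplus falls by £643.75 hundred.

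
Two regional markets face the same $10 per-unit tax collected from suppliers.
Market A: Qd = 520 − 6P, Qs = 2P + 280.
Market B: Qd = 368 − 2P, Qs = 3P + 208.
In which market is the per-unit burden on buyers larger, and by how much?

Market A: pre-tax P* = $30, Q* = 340; post-tax Q = 325; per-unit burden on buyers = $2.5.
Market B: pre-tax P* = $32, Q* = 304; post-tax Q = 292; per-unit burden on buyers = $6.
Difference: $2.5 vs $6 → market B is larger by $3.5.

Market B, by $3.5.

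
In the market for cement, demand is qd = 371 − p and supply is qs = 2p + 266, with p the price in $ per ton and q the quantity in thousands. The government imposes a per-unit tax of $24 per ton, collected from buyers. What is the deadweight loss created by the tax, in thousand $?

Deadweight loss = $192 thousand.

Before the tax: set 371 − p = 2p + 266 → p* = $35, q* = 336.
With the tax collected from buyers, demand (in seller-price terms) shifts: qd = 371 − (p + 24).
New equilibrium: buyers pay $51, sellers receive $27, q = 320. (Wedge: pb − ps = 24.)
Quantity falls by |ΔQ| = |336 − 320| = 16.
DWL = ½ · t · |ΔQ| = ½ · 24 · 16 = $192.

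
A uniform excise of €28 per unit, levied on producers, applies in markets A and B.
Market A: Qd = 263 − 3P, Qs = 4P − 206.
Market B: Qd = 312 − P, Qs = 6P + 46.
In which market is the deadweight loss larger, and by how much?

Market A: pre-tax P* = €67, Q* = 62; post-tax Q = 14; deadweight loss = €672.
Market B: pre-tax P* = €38, Q* = 274; post-tax Q = 250; deadweight loss = €336.
Difference: €672 vs €336 → market A is larger by €336.

Market A, by €336.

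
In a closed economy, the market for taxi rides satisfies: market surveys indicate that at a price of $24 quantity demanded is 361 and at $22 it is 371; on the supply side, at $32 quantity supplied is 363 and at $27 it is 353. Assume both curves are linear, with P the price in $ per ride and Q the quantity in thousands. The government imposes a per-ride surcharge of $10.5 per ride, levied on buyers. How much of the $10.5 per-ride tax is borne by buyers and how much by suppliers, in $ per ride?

Demand slope: (371 − 361)/(22 − 24) = -5, so Qd = 481 − 5P.
Supply slope: (353 − 363)/(27 − 32) = 2, so Qs = 2P + 299.
Before the tax: set 481 − 5P = 2P + 299 → P* = $26, Q* = 351.
With the tax collected from buyers, demand (in seller-price terms) shifts: Qd = 481 − 5(P + 10.5).
New equilibrium: buyers pay $29, suppliers receive $18.5, Q = 336. (Wedge: Pb − Ps = 10.5.)
Burden on buyers: $3; on suppliers: $7.5. (They sum to $10.5.)

Buyers bear $3 per ride; suppliers bear $7.5 per ride.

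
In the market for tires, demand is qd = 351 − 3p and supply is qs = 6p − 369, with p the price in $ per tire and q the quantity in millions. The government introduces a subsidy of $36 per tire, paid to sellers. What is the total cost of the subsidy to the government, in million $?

Government outlay = $6588 million.

Before the subsidy: set 351 − 3p = 6p − 369 → p* = $80, q* = 111.
With a per-unit subsidy paid to sellers, each receives p + 36 per unit sold, so supply becomes qs = 6(p + 36) − 369.
Solving gives q = 183 with consumers paying $56 and sellers receiving $92 (the $36 wedge).
Outlay = t · Q = 36 · 183 = $6588.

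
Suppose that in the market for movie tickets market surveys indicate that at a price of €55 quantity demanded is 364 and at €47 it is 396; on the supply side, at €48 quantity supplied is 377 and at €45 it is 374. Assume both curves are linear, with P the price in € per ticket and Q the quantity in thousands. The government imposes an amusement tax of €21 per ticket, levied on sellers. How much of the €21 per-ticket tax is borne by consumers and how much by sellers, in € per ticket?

Demand slope: (396 − 364)/(47 − 55) = -4, so Qd = 584 − 4P.
Supply slope: (374 − 377)/(45 − 48) = 1, so Qs = P + 329.
Without the tax, 584 − 4P = P + 329 gives 5P = 255, so P* = €51 and Q* = 380.
With the tax collected from sellers, supply shifts: Qs = (P − 21) + 329.
New equilibrium: consumers pay €55.2, sellers receive €34.2, Q = 363.2. (Wedge: Pb − Ps = 21.)
Burden on consumers: €4.2; on sellers: €16.8. (They sum to €21.)
The less price-elastic side of the market bears the larger share of a per-unit tax.

Consumers bear €4.2 per ticket; sellers bear €16.8 per ticket.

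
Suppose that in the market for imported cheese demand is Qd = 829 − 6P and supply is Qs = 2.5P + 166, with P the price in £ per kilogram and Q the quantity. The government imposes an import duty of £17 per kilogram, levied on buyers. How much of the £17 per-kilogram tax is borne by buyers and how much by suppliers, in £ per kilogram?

Buyers bear £5 per kilogram; suppliers bear £12 per kilogram.

Before the tax: set 829 − 6P = 2.5P + 166 → P* = £78, Q* = 361.
With the tax collected from buyers, demand (in seller-price terms) shifts: Qd = 829 − 6(P + 17).
New equilibrium: buyers pay £83, suppliers receive £66, Q = 331. (Wedge: Pb − Ps = 17.)
Burden on buyers: £5; on suppliers: £12. (They sum to £17.)
The less price-elastic side of the market bears the larger share of a per-unit tax.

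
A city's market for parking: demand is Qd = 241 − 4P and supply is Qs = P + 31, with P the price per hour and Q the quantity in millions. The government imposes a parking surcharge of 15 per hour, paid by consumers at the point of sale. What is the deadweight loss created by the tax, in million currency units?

Deadweight loss = 90 million.

Without the tax, 241 − 4P = P + 31 gives 5P = 210, so P* = 42 and Q* = 73.
With the tax collected from consumers, demand (in seller-price terms) shifts: Qd = 241 − 4(P + 15).
New equilibrium: consumers pay 45, sellers receive 30, Q = 61. (Wedge: Pb − Ps = 15.)
Quantity falls by |ΔQ| = |73 − 61| = 12.
DWL = ½ · t · |ΔQ| = ½ · 15 · 12 = 90.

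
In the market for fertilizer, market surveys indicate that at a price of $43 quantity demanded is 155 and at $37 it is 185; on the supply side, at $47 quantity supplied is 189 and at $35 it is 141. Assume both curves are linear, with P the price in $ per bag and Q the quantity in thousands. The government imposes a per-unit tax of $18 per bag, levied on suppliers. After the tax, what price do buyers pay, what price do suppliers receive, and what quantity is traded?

Demand slope: (185 − 155)/(37 − 43) = -5, so Qd = 370 − 5P.
Supply slope: (141 − 189)/(35 − 47) = 4, so Qs = 4P + 1.
Without the tax, 370 − 5P = 4P + 1 gives 9P = 369, so P* = $41 and Q* = 165.
With the tax collected from suppliers, supply shifts: Qs = 4(P − 18) + 1.
New equilibrium: buyers pay $49, suppliers receive $31, Q = 125. (Wedge: Pb − Ps = 18.)
The less price-elastic side of the market bears the larger share of a per-unit tax.

Buyers pay $49; suppliers receive $31; quantity = 125.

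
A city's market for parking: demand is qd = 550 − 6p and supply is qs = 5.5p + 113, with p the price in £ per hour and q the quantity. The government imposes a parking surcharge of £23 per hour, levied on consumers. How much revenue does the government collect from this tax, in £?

Tax revenue = £5888.

Without the tax, 550 − 6p = 5.5p + 113 gives 11.5p = 437, so p* = £38 and q* = 322.
With the tax collected from consumers, demand (in seller-price terms) shifts: qd = 550 − 6(p + 23).
Solving gives q = 256 with consumers paying £49 and sellers receiving £26 (the £23 wedge).
Revenue = t · Q = 23 · 256 = £5888.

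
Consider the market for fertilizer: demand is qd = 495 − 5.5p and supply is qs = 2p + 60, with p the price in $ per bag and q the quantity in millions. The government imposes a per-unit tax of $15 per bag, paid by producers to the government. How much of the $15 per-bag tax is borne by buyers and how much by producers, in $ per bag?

Buyers bear $4 per bag; producers bear $11 per bag.

Without the tax, 495 − 5.5p = 2p + 60 gives 7.5p = 435, so p* = $58 and q* = 176.
With the tax collected from producers, supply shifts: qs = 2(p − 15) + 60.
New equilibrium: buyers pay $62, producers receive $47, q = 154. (Wedge: pb − ps = 15.)
Burden on buyers: $4; on producers: $11. (They sum to $15.)
The less price-elastic side of the market bears the larger share of a per-unit tax.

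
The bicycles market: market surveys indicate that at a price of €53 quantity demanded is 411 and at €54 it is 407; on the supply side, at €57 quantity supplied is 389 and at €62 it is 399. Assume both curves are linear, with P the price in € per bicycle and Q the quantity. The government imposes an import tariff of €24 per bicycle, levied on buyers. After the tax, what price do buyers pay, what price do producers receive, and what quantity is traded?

Buyers pay €66; producers receive €42; quantity = 359.

Demand slope: (407 − 411)/(54 − 53) = -4, so Qd = 623 − 4P.
Supply slope: (399 − 389)/(62 − 57) = 2, so Qs = 2P + 275.
Before the tax: set 623 − 4P = 2P + 275 → P* = €58, Q* = 391.
With the tax collected from buyers, demand (in seller-price terms) shifts: Qd = 623 − 4(P + 24).
New equilibrium: buyers pay €66, producers receive €42, Q = 359. (Wedge: Pb − Ps = 24.)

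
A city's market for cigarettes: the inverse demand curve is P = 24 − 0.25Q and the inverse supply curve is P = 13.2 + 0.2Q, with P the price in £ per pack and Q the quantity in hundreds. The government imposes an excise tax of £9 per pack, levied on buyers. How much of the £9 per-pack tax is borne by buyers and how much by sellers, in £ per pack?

Buyers bear £5 per pack; sellers bear £4 per pack.

Rewrite in direct form: Qd = 96 − 4P and Qs = 5P − 66.
Without the tax, 96 − 4P = 5P − 66 gives 9P = 162, so P* = £18 and Q* = 24.
With the tax collected from buyers, demand (in seller-price terms) shifts: Qd = 96 − 4(P + 9).
New equilibrium: buyers pay £23, sellers receive £14, Q = 4. (Wedge: Pb − Ps = 9.)
Burden on buyers: £5; on sellers: £4. (They sum to £9.)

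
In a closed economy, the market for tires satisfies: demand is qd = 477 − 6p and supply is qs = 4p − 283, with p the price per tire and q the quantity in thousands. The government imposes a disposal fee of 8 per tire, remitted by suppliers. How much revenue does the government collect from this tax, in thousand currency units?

Tax revenue = 14.4 thousand.

Before the tax: set 477 − 6p = 4p − 283 → p* = 76, q* = 21.
With the tax collected from suppliers, supply shifts: qs = 4(p − 8) − 283.
New equilibrium: buyers pay 79.2, suppliers receive 71.2, q = 1.8. (Wedge: pb − ps = 8.)
Revenue = t · Q = 8 · 1.8 = 14.4.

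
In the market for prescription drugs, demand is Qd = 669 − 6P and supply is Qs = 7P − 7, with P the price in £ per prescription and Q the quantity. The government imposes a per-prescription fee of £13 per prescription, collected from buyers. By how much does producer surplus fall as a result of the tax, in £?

Before the tax: set 669 − 6P = 7P − 7 → P* = £52, Q* = 357.
With the tax collected from buyers, demand (in seller-price terms) shifts: Qd = 669 − 6(P + 13).
Solving gives Q = 315 with buyers paying £59 and suppliers receiving £46 (the £13 wedge).
ΔPS is the trapezoid between Q = 315 and Q = 357 of height £6: ½ · (357 + 315) · 6 = £2016.

Producer surplus falls by £2016.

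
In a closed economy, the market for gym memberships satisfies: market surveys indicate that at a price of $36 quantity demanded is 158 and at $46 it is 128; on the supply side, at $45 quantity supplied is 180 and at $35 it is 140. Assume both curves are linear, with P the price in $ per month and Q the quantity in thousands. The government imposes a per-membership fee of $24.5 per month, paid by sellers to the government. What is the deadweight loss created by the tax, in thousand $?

Deadweight loss = $514.5 thousand.

Demand slope: (128 − 158)/(46 − 36) = -3, so Qd = 266 − 3P.
Supply slope: (140 − 180)/(35 − 45) = 4, so Qs = 4P.
Without the tax, 266 − 3P = 4P gives 7P = 266, so P* = $38 and Q* = 152.
With the tax collected from sellers, supply shifts: Qs = 4(P − 24.5).
New equilibrium: buyers pay $52, sellers receive $27.5, Q = 110. (Wedge: Pb − Ps = 24.5.)
Quantity falls by |ΔQ| = |152 − 110| = 42.
DWL = ½ · t · |ΔQ| = ½ · 24.5 · 42 = $514.5.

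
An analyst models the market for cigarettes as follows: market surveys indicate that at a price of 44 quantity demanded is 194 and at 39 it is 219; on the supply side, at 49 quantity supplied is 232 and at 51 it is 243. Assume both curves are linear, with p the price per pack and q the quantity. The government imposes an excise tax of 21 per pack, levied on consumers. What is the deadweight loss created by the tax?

Demand slope: (219 − 194)/(39 − 44) = -5, so qd = 414 − 5p.
Supply slope: (243 − 232)/(51 − 49) = 5.5, so qs = 5.5p − 37.5.
Without the tax, 414 − 5p = 5.5p − 37.5 gives 10.5p = 451.5, so p* = 43 and q* = 199.
With the tax collected from consumers, demand (in seller-price terms) shifts: qd = 414 − 5(p + 21).
Solving gives q = 144 with consumers paying 54 and sellers receiving 33 (the 21 wedge).
Quantity falls by |ΔQ| = |199 − 144| = 55.
DWL = ½ · t · |ΔQ| = ½ · 21 · 55 = 577.5.

Deadweight loss = 577.5.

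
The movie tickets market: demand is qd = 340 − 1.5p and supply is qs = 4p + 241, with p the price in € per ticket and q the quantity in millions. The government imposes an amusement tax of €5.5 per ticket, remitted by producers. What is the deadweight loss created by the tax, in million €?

Without the tax, 340 − 1.5p = 4p + 241 gives 5.5p = 99, so p* = €18 and q* = 313.
With the tax collected from producers, supply shifts: qs = 4(p − 5.5) + 241.
Solving gives q = 307 with consumers paying €22 and producers receiving €16.5 (the €5.5 wedge).
Quantity falls by |ΔQ| = |313 − 307| = 6.
DWL = ½ · t · |ΔQ| = ½ · 5.5 · 6 = €16.5.

Deadweight loss = €16.5 million.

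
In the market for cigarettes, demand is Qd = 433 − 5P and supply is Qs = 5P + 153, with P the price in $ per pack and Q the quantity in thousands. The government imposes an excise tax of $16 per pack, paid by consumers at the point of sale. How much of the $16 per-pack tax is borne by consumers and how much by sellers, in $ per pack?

Consumers bear $8 per pack; sellers bear $8 per pack.

Without the tax, 433 − 5P = 5P + 153 gives 10P = 280, so P* = $28 and Q* = 293.
With the tax collected from consumers, demand (in seller-price terms) shifts: Qd = 433 − 5(P + 16).
New equilibrium: consumers pay $36, sellers receive $20, Q = 253. (Wedge: Pb − Ps = 16.)
Burden on consumers: $8; on sellers: $8. (They sum to $16.)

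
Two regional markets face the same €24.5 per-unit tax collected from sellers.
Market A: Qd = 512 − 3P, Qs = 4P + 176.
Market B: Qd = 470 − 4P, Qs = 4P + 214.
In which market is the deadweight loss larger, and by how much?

Market A: pre-tax P* = €48, Q* = 368; post-tax Q = 326; deadweight loss = €514.5.
Market B: pre-tax P* = €32, Q* = 342; post-tax Q = 293; deadweight loss = €600.25.
Difference: €514.5 vs €600.25 → market B is larger by €85.75.

Market B, by €85.75.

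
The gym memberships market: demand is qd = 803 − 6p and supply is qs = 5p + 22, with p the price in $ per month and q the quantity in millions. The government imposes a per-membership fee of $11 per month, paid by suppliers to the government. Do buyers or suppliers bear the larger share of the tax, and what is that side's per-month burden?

Suppliers bear the larger share: $6 per month.

Without the tax, 803 − 6p = 5p + 22 gives 11p = 781, so p* = $71 and q* = 377.
With the tax collected from suppliers, supply shifts: qs = 5(p − 11) + 22.
Solving gives q = 347 with buyers paying $76 and suppliers receiving $65 (the $11 wedge).
Per-month burden: buyers $5, suppliers $6.
Suppliers take the larger share because supply is less price-elastic here (demand slope 6 vs supply slope 5).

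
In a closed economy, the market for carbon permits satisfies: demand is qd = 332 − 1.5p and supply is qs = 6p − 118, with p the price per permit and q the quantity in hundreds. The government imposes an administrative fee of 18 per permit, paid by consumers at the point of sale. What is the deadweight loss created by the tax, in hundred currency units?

Deadweight loss = 194.4 hundred.

Before the tax: set 332 − 1.5p = 6p − 118 → p* = 60, q* = 242.
With the tax collected from consumers, demand (in seller-price terms) shifts: qd = 332 − 1.5(p + 18).
Solving gives q = 220.4 with consumers paying 74.4 and sellers receiving 56.4 (the 18 wedge).
Quantity falls by |ΔQ| = |242 − 220.4| = 21.6.
DWL = ½ · t · |ΔQ| = ½ · 18 · 21.6 = 194.4.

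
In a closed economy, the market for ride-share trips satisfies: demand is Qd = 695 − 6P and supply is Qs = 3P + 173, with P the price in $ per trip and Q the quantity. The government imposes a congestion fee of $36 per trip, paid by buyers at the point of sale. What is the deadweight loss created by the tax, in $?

Without the tax, 695 − 6P = 3P + 173 gives 9P = 522, so P* = $58 and Q* = 347.
With the tax collected from buyers, demand (in seller-price terms) shifts: Qd = 695 − 6(P + 36).
New equilibrium: buyers pay $70, suppliers receive $34, Q = 275. (Wedge: Pb − Ps = 36.)
Quantity falls by |ΔQ| = |347 − 275| = 72.
DWL = ½ · t · |ΔQ| = ½ · 36 · 72 = $1296.

Deadweight loss = $1296.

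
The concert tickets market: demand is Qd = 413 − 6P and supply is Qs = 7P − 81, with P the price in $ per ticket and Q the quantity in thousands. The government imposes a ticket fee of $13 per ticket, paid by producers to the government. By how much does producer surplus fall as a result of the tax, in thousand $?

Producer surplus falls by $984 thousand.

Without the tax, 413 − 6P = 7P − 81 gives 13P = 494, so P* = $38 and Q* = 185.
With the tax collected from producers, supply shifts: Qs = 7(P − 13) − 81.
New equilibrium: buyers pay $45, producers receive $32, Q = 143. (Wedge: Pb − Ps = 13.)
ΔPS is the trapezoid between Q = 143 and Q = 185 of height $6: ½ · (185 + 143) · 6 = $984.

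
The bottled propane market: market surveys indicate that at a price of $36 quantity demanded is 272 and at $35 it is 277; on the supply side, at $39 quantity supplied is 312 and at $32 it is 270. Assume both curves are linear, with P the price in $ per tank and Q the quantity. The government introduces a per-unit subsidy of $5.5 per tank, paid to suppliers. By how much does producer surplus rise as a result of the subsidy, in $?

Demand slope: (277 − 272)/(35 − 36) = -5, so Qd = 452 − 5P.
Supply slope: (270 − 312)/(32 − 39) = 6, so Qs = 6P + 78.
Before the subsidy: set 452 − 5P = 6P + 78 → P* = $34, Q* = 282.
With a per-unit subsidy paid to suppliers, each receives P + 5.5 per unit sold, so supply becomes Qs = 6(P + 5.5) + 78.
New equilibrium: consumers pay $31, suppliers receive $36.5, Q = 297. (Wedge: Pb − Ps = −5.5.)
ΔPS is the trapezoid between Q = 297 and Q = 282 of height $2.5: ½ · (282 + 297) · 2.5 = $723.75.

Producer surplus rises by $723.75.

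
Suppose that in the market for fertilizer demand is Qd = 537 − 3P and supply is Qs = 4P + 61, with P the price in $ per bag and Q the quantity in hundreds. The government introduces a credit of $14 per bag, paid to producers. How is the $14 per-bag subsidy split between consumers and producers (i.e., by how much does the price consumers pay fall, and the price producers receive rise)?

Consumers gain $8 per bag; producers gain $6 per bag.

Before the subsidy: set 537 − 3P = 4P + 61 → P* = $68, Q* = 333.
With a per-unit subsidy paid to producers, each receives P + 14 per unit sold, so supply becomes Qs = 4(P + 14) + 61.
New equilibrium: consumers pay $60, producers receive $74, Q = 357. (Wedge: Pb − Ps = −14.)
Gain to consumers: $8; to producers: $6. (They sum to $14.)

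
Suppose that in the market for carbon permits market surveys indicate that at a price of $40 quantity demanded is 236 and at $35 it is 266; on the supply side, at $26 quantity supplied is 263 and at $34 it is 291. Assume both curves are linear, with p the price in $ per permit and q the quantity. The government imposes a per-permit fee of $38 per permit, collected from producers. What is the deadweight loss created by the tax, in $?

Demand slope: (266 − 236)/(35 − 40) = -6, so qd = 476 − 6p.
Supply slope: (291 − 263)/(34 − 26) = 3.5, so qs = 3.5p + 172.
Without the tax, 476 − 6p = 3.5p + 172 gives 9.5p = 304, so p* = $32 and q* = 284.
With the tax collected from producers, supply shifts: qs = 3.5(p − 38) + 172.
Solving gives q = 200 with consumers paying $46 and producers receiving $8 (the $38 wedge).
Quantity falls by |ΔQ| = |284 − 200| = 84.
DWL = ½ · t · |ΔQ| = ½ · 38 · 84 = $1596.

Deadweight loss = $1596.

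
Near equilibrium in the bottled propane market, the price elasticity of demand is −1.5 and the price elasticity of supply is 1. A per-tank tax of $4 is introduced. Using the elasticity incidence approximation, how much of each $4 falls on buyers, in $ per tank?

Incidence ratio: buyers' share ≈ εs / (εs + |εd|) = 1 / (1 + 1.5) = 0.4.
So buyers bear ≈ 0.4 × $4 = $1.6; suppliers bear $2.4.

Buyers bear ≈ $1.6 per tank.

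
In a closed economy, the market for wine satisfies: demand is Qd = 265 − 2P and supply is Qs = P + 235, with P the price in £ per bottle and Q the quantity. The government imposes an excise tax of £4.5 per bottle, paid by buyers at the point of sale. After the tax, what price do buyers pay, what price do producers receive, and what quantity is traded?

Before the tax: set 265 − 2P = P + 235 → P* = £10, Q* = 245.
With the tax collected from buyers, demand (in seller-price terms) shifts: Qd = 265 − 2(P + 4.5).
Solving gives Q = 242 with buyers paying £11.5 and producers receiving £7 (the £4.5 wedge).
The less price-elastic side of the market bears the larger share of a per-unit tax.

Buyers pay £11.5; producers receive £7; quantity = 242.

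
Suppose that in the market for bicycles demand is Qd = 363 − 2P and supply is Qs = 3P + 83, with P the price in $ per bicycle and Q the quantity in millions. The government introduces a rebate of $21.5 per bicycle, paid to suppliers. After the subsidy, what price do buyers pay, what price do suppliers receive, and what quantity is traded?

Buyers pay $43.1; suppliers receive $64.6; quantity = 276.8.

Without the subsidy, 363 − 2P = 3P + 83 gives 5P = 280, so P* = $56 and Q* = 251.
With a per-unit subsidy paid to suppliers, each receives P + 21.5 per unit sold, so supply becomes Qs = 3(P + 21.5) + 83.
New equilibrium: buyers pay $43.1, suppliers receive $64.6, Q = 276.8. (Wedge: Pb − Ps = −21.5.)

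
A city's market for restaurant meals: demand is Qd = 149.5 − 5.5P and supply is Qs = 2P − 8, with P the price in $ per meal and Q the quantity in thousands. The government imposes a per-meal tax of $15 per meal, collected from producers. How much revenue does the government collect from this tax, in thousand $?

Without the tax, 149.5 − 5.5P = 2P − 8 gives 7.5P = 157.5, so P* = $21 and Q* = 34.
With the tax collected from producers, supply shifts: Qs = 2(P − 15) − 8.
New equilibrium: consumers pay $25, producers receive $10, Q = 12. (Wedge: Pb − Ps = 15.)
Revenue = t · Q = 15 · 12 = $180.

Tax revenue = $180 thousand.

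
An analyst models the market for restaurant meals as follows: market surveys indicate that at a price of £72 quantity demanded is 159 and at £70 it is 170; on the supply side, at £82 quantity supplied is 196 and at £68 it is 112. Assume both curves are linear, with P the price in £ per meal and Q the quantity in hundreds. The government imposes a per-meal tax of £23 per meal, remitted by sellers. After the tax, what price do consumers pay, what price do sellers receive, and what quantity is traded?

Consumers pay £86; sellers receive £63; quantity = 82.

Demand slope: (170 − 159)/(70 − 72) = -5.5, so Qd = 555 − 5.5P.
Supply slope: (112 − 196)/(68 − 82) = 6, so Qs = 6P − 296.
Before the tax: set 555 − 5.5P = 6P − 296 → P* = £74, Q* = 148.
With the tax collected from sellers, supply shifts: Qs = 6(P − 23) − 296.
New equilibrium: consumers pay £86, sellers receive £63, Q = 82. (Wedge: Pb − Ps = 23.)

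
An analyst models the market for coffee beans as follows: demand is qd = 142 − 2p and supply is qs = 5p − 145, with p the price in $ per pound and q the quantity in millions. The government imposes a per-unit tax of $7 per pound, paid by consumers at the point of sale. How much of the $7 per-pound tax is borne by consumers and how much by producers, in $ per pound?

Consumers bear $5 per pound; producers bear $2 per pound.

Before the tax: set 142 − 2p = 5p − 145 → p* = $41, q* = 60.
With the tax collected from consumers, demand (in seller-price terms) shifts: qd = 142 − 2(p + 7).
Solving gives q = 50 with consumers paying $46 and producers receiving $39 (the $7 wedge).
Burden on consumers: $5; on producers: $2. (They sum to $7.)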